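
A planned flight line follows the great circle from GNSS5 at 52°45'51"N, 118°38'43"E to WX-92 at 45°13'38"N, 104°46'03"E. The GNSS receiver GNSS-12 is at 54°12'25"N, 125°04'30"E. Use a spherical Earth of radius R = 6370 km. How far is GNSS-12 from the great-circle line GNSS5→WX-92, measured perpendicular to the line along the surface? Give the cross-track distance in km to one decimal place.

GNSS5: φ = +52.76417°, λ = +118.64528°
WX-92: φ = +45.22722°, λ = +104.76750°
GNSS-12: φ = +54.20694°, λ = +125.07500°
δ₁₃ = central angle GNSS5→GNSS-12 = 0.071332 rad  (haversine)
θ₁₃ = bearing GNSS5→GNSS-12 = 66.773°,  θ₁₂ = bearing GNSS5→WX-92 = 235.801°
dₓₜ = R·arcsin(sin δ₁₃ · sin(θ₁₃ − θ₁₂)) = 6370·arcsin(0.07127·sin(-169.028°)) = -86.413 km
|dₓₜ| = 86.413 km

86.4 km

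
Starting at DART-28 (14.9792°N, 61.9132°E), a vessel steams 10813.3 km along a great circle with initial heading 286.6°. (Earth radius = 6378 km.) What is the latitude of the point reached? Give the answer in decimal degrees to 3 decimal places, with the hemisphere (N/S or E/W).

13.988°N

δ = d/R = 10813.3/6378 = 1.695406 rad
φ₂ = arcsin(sin φ₁ cos δ + cos φ₁ sin δ cos θ)
   = arcsin(0.25847·-0.12429 + 0.96602·0.99225·0.28569) = 13.98786°
λ₂ = λ₁ + atan2(sin θ sin δ cos φ₁, cos δ − sin φ₁ sin φ₂) = -39.57939°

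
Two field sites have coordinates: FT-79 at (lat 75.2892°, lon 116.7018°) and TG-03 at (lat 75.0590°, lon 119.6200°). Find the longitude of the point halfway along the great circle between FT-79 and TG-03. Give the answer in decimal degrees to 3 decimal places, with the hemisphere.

Bx = cos φ₂ cos Δλ = 0.257490,  By = cos φ₂ sin Δλ = 0.013126
φₘ = atan2(sin φ₁ + sin φ₂, √((cos φ₁ + Bx)² + By²)) = 75.17870°
λₘ = λ₁ + atan2(By, cos φ₁ + Bx) = 118.17198°

118.172°E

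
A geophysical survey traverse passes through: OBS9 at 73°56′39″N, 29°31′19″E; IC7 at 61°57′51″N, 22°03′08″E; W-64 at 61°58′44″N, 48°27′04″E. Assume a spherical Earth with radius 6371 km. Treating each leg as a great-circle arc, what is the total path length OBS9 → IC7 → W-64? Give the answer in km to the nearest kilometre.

2735 km

OBS9: φ = +73.94417°, λ = +29.52194°
IC7: φ = +61.96417°, λ = +22.05222°
W-64: φ = +61.97889°, λ = +48.45111°
OBS9→IC7: c = 0.214340 rad, d = 1365.56 km
IC7→W-64: c = 0.215014 rad, d = 1369.85 km
Total = 1365.56 + 1369.85 = 2735.42 km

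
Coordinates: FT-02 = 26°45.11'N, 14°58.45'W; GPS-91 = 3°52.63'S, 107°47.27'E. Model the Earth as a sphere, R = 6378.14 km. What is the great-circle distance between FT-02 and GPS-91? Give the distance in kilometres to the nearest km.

FT-02: φ = +26.75183°, λ = -14.97417°
GPS-91: φ = -3.87717°, λ = +107.78783°
Δφ = -30.6290°,  Δλ = 122.7620°
a = sin²(Δφ/2) + cos φ₁ cos φ₂ sin²(Δλ/2) = 0.756279
c = 2·arcsin(√a) = 2.108959 rad = 120.8344°
d = R·c = 6378.14 × 2.108959 = 13451.2 km

13451 km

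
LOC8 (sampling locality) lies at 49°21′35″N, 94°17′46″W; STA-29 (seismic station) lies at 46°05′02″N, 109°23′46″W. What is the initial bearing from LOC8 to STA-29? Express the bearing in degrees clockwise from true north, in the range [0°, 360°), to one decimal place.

LOC8: φ = +49.35972°, λ = -94.29611°
STA-29: φ = +46.08389°, λ = -109.39611°
Δλ = -15.1000°
y = sin Δλ · cos φ₂ = -0.180687
x = cos φ₁ sin φ₂ − sin φ₁ cos φ₂ cos Δλ = -0.038971
θ = atan2(y, x) = -102.1711° → 257.8289° (mod 360°)

257.8°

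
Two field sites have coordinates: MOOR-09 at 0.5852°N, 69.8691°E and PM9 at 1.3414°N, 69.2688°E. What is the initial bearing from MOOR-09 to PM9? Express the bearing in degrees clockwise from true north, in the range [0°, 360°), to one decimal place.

321.6°

Δλ = -0.6003°
y = sin Δλ · cos φ₂ = -0.010474
x = cos φ₁ sin φ₂ − sin φ₁ cos φ₂ cos Δλ = 0.013198
θ = atan2(y, x) = -38.4353° → 321.5647° (mod 360°)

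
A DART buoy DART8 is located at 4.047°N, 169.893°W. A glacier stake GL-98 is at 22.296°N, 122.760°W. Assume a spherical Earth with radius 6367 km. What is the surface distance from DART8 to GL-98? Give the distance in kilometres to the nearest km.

5457 km

Δφ = 18.2490°,  Δλ = 47.1330°
a = sin²(Δφ/2) + cos φ₁ cos φ₂ sin²(Δλ/2) = 0.172678
c = 2·arcsin(√a) = 0.857086 rad = 49.1074°
d = R·c = 6367 × 0.857086 = 5457.1 km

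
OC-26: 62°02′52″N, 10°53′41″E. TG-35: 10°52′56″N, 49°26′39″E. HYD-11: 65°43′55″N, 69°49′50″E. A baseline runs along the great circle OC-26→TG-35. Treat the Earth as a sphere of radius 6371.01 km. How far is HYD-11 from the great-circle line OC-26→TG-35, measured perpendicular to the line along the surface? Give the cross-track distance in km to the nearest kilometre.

2741 km

OC-26: φ = +62.04778°, λ = +10.89472°
TG-35: φ = +10.88222°, λ = +49.44417°
HYD-11: φ = +65.73194°, λ = +69.83056°
δ₁₃ = central angle OC-26→HYD-11 = 0.440147 rad  (haversine)
θ₁₃ = bearing OC-26→HYD-11 = 55.720°,  θ₁₂ = bearing OC-26→TG-35 = 133.948°
dₓₜ = R·arcsin(sin δ₁₃ · sin(θ₁₃ − θ₁₂)) = 6371.01·arcsin(0.42607·sin(-78.228°)) = -2741.217 km
|dₓₜ| = 2741.217 km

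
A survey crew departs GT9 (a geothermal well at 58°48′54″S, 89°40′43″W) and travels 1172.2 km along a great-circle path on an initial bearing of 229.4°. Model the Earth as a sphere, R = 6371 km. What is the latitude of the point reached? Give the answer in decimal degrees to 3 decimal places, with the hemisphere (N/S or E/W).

64.517°S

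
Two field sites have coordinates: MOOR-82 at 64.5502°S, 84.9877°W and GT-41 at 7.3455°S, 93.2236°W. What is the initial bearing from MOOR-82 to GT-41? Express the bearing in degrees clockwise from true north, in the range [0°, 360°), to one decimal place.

350.3°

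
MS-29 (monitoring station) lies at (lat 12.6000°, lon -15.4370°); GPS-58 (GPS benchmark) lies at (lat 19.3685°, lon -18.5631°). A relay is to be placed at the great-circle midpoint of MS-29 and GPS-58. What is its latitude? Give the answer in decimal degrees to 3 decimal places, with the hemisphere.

Bx = cos φ₂ cos Δλ = 0.942001,  By = cos φ₂ sin Δλ = -0.051447
φₘ = atan2(sin φ₁ + sin φ₂, √((cos φ₁ + Bx)² + By²)) = 15.98989°
λₘ = λ₁ + atan2(By, cos φ₁ + Bx) = -16.97357°

15.990°N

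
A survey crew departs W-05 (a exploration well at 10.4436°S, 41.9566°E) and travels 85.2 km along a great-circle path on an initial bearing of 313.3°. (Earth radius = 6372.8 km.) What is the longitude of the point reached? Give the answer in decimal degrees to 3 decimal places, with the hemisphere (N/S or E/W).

δ = d/R = 85.2/6372.8 = 0.013369 rad
φ₂ = arcsin(sin φ₁ cos δ + cos φ₁ sin δ cos θ)
   = arcsin(-0.18127·0.99991 + 0.98343·0.01337·0.68582) = -9.91777°
λ₂ = λ₁ + atan2(sin θ sin δ cos φ₁, cos δ − sin φ₁ sin φ₂) = 41.39067°

41.391°E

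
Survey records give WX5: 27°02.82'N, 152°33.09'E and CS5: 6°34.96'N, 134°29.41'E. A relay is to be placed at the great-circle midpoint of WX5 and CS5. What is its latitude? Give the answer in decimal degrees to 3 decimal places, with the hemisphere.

17.013°N

WX5: φ = +27.04700°, λ = +152.55150°
CS5: φ = +6.58267°, λ = +134.49017°
Bx = cos φ₂ cos Δλ = 0.944458,  By = cos φ₂ sin Δλ = -0.307991
φₘ = atan2(sin φ₁ + sin φ₂, √((cos φ₁ + Bx)² + By²)) = 17.01316°
λₘ = λ₁ + atan2(By, cos φ₁ + Bx) = 143.02411°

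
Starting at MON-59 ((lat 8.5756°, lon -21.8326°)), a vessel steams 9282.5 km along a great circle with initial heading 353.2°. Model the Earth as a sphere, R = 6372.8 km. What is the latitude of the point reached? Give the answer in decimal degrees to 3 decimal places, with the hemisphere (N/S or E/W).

82.960°N

δ = d/R = 9282.5/6372.8 = 1.456581 rad
φ₂ = arcsin(sin φ₁ cos δ + cos φ₁ sin δ cos θ)
   = arcsin(0.14911·0.11397 + 0.98882·0.99348·0.99297) = 82.96005°
λ₂ = λ₁ + atan2(sin θ sin δ cos φ₁, cos δ − sin φ₁ sin φ₂) = -128.13688°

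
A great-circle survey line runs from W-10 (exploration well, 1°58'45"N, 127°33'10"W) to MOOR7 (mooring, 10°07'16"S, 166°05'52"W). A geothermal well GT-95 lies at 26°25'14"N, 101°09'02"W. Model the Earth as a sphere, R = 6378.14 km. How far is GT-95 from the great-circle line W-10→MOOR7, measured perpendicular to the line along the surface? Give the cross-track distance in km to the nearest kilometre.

1753 km

W-10: φ = +1.97917°, λ = -127.55278°
MOOR7: φ = -10.12111°, λ = -166.09778°
GT-95: φ = +26.42056°, λ = -101.15056°
δ₁₃ = central angle W-10→GT-95 = 0.614556 rad  (haversine)
θ₁₃ = bearing W-10→GT-95 = 43.682°,  θ₁₂ = bearing W-10→MOOR7 = 251.755°
dₓₜ = R·arcsin(sin δ₁₃ · sin(θ₁₃ − θ₁₂)) = 6378.14·arcsin(0.57660·sin(-208.074°)) = 1752.694 km
|dₓₜ| = 1752.694 km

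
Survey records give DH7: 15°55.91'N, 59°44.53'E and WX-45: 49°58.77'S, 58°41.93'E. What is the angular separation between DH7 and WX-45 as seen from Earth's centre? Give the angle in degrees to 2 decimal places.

65.92°

DH7: φ = +15.93183°, λ = +59.74217°
WX-45: φ = -49.97950°, λ = +58.69883°
Δφ = -65.9113°,  Δλ = -1.0433°
a = sin²(Δφ/2) + cos φ₁ cos φ₂ sin²(Δλ/2) = 0.295976
c = 2·arcsin(√a) = 1.150482 rad = 65.9178°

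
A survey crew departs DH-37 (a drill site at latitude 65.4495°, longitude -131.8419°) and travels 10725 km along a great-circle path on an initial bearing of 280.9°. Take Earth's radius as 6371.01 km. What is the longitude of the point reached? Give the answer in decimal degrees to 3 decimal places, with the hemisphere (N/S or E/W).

125.586°E

δ = d/R = 10725/6371.01 = 1.683407 rad
φ₂ = arcsin(sin φ₁ cos δ + cos φ₁ sin δ cos θ)
   = arcsin(0.90960·-0.11237 + 0.41550·0.99367·0.18910) = -1.38342°
λ₂ = λ₁ + atan2(sin θ sin δ cos φ₁, cos δ − sin φ₁ sin φ₂) = 125.58620°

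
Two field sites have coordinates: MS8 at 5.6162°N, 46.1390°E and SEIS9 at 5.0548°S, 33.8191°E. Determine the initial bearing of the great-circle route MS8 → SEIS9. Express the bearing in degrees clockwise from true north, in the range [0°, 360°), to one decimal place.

Δλ = -12.3199°
y = sin Δλ · cos φ₂ = -0.212540
x = cos φ₁ sin φ₂ − sin φ₁ cos φ₂ cos Δλ = -0.182924
θ = atan2(y, x) = -130.7172° → 229.2828° (mod 360°)

229.3°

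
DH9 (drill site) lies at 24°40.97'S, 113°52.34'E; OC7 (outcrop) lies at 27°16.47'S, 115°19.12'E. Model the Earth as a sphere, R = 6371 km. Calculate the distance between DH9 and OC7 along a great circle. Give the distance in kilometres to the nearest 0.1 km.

322.4 km

DH9: φ = -24.68283°, λ = +113.87233°
OC7: φ = -27.27450°, λ = +115.31867°
Δφ = -2.5917°,  Δλ = 1.4463°
a = sin²(Δφ/2) + cos φ₁ cos φ₂ sin²(Δλ/2) = 0.000640
c = 2·arcsin(√a) = 0.050605 rad = 2.8994°
d = R·c = 6371 × 0.050605 = 322.4 km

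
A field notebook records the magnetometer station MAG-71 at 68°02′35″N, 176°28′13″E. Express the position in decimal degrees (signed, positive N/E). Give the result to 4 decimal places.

+68.0431°, +176.4703°

lat: 68.0431° N → +68.0431°
lon: 176.4703° E → +176.4703°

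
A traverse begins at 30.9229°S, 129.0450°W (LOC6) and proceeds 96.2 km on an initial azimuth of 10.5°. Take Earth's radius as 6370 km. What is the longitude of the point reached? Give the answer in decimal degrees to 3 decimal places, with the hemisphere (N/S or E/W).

128.863°W

δ = d/R = 96.2/6370 = 0.015102 rad
φ₂ = arcsin(sin φ₁ cos δ + cos φ₁ sin δ cos θ)
   = arcsin(-0.51388·0.99989 + 0.85786·0.01510·0.98325) = -30.07198°
λ₂ = λ₁ + atan2(sin θ sin δ cos φ₁, cos δ − sin φ₁ sin φ₂) = -128.86279°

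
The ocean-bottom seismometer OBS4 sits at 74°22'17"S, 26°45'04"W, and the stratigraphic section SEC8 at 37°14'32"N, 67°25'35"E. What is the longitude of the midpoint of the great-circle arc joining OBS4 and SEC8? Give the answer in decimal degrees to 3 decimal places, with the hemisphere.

48.339°E

OBS4: φ = -74.37139°, λ = -26.75111°
SEC8: φ = +37.24222°, λ = +67.42639°
Bx = cos φ₂ cos Δλ = -0.057992,  By = cos φ₂ sin Δλ = 0.793969
φₘ = atan2(sin φ₁ + sin φ₂, √((cos φ₁ + Bx)² + By²)) = -23.53436°
λₘ = λ₁ + atan2(By, cos φ₁ + Bx) = 48.33879°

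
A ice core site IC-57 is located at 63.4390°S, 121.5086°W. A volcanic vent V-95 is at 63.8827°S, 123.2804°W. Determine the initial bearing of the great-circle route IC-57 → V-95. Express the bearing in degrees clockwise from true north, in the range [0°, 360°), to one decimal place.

239.8°

Δλ = -1.7718°
y = sin Δλ · cos φ₂ = -0.013611
x = cos φ₁ sin φ₂ − sin φ₁ cos φ₂ cos Δλ = -0.007932
θ = atan2(y, x) = -120.2331° → 239.7669° (mod 360°)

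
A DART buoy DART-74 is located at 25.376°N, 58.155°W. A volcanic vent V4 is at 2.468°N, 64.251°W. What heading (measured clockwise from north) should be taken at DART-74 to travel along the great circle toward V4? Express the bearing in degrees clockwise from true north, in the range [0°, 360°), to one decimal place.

195.3°

Δλ = -6.0960°
y = sin Δλ · cos φ₂ = -0.106096
x = cos φ₁ sin φ₂ − sin φ₁ cos φ₂ cos Δλ = -0.386831
θ = atan2(y, x) = -164.6627° → 195.3373° (mod 360°)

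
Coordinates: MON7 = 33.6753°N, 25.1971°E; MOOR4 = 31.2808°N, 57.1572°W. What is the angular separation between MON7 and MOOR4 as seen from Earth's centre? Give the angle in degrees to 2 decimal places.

Δφ = -2.3945°,  Δλ = -82.3543°
a = sin²(Δφ/2) + cos φ₁ cos φ₂ sin²(Δλ/2) = 0.308734
c = 2·arcsin(√a) = 1.178260 rad = 67.5093°

67.51°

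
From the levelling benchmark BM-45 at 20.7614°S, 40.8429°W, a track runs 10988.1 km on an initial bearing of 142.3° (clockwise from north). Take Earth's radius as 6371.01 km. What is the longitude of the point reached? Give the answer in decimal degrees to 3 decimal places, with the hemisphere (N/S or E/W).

83.989°E

δ = d/R = 10988.1/6371.01 = 1.724703 rad
φ₂ = arcsin(sin φ₁ cos δ + cos φ₁ sin δ cos θ)
   = arcsin(-0.35448·-0.15330 + 0.93506·0.98818·-0.79122) = -42.59088°
λ₂ = λ₁ + atan2(sin θ sin δ cos φ₁, cos δ − sin φ₁ sin φ₂) = 83.98919°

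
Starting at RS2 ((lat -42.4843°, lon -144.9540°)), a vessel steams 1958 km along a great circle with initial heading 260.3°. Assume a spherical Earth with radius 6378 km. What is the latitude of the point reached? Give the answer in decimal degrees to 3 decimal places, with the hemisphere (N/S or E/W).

42.950°S

δ = d/R = 1958/6378 = 0.306993 rad
φ₂ = arcsin(sin φ₁ cos δ + cos φ₁ sin δ cos θ)
   = arcsin(-0.67539·0.95325 + 0.73746·0.30219·-0.16849) = -42.95004°
λ₂ = λ₁ + atan2(sin θ sin δ cos φ₁, cos δ − sin φ₁ sin φ₂) = -168.96796°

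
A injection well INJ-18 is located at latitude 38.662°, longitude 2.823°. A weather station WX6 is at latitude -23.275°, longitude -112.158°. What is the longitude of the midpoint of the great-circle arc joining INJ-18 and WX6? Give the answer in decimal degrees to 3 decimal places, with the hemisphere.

61.917°W

Bx = cos φ₂ cos Δλ = -0.387949,  By = cos φ₂ sin Δλ = -0.832680
φₘ = atan2(sin φ₁ + sin φ₂, √((cos φ₁ + Bx)² + By²)) = 14.00112°
λₘ = λ₁ + atan2(By, cos φ₁ + Bx) = -61.91696°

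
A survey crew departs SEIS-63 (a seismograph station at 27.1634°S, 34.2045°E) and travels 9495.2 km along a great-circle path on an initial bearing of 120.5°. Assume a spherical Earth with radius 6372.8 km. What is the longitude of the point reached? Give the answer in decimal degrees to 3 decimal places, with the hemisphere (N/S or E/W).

δ = d/R = 9495.2/6372.8 = 1.489957 rad
φ₂ = arcsin(sin φ₁ cos δ + cos φ₁ sin δ cos θ)
   = arcsin(-0.45653·0.08075 + 0.88971·0.99673·-0.50754) = -29.14042°
λ₂ = λ₁ + atan2(sin θ sin δ cos φ₁, cos δ − sin φ₁ sin φ₂) = 134.70017°

134.700°E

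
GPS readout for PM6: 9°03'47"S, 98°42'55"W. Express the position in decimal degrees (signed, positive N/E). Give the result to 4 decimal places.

-9.0631°, -98.7153°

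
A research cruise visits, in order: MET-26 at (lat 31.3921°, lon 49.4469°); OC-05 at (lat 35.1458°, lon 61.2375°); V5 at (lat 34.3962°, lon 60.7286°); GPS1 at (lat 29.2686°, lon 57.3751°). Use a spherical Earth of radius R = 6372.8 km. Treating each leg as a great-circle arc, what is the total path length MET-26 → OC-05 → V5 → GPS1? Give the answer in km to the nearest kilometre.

1920 km

MET-26→OC-05: c = 0.183957 rad, d = 1172.32 km
OC-05→V5: c = 0.014980 rad, d = 95.46 km
V5→GPS1: c = 0.102362 rad, d = 652.33 km
Total = 1172.32 + 95.46 + 652.33 = 1920.12 km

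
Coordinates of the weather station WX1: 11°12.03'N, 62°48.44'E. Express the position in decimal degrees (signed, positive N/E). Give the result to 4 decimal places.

+11.2005°, +62.8073°

lat: 11.2005° N → +11.2005°
lon: 62.8073° E → +62.8073°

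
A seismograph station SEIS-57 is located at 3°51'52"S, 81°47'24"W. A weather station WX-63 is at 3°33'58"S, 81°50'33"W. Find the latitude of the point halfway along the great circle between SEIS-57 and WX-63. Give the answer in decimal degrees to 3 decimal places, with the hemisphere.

SEIS-57: φ = -3.86444°, λ = -81.79000°
WX-63: φ = -3.56611°, λ = -81.84250°
Bx = cos φ₂ cos Δλ = 0.998063,  By = cos φ₂ sin Δλ = -0.000915
φₘ = atan2(sin φ₁ + sin φ₂, √((cos φ₁ + Bx)² + By²)) = -3.71528°
λₘ = λ₁ + atan2(By, cos φ₁ + Bx) = -81.81625°

3.715°S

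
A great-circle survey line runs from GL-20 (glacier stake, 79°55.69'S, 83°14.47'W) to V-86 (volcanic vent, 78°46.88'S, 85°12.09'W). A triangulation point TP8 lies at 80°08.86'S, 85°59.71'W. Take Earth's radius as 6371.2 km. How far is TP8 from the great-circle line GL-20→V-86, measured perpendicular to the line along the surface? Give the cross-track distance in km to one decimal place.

GL-20: φ = -79.92817°, λ = -83.24117°
V-86: φ = -78.78133°, λ = -85.20150°
TP8: φ = -80.14767°, λ = -85.99517°
δ₁₃ = central angle GL-20→TP8 = 0.009154 rad  (haversine)
θ₁₃ = bearing GL-20→TP8 = 243.912°,  θ₁₂ = bearing GL-20→V-86 = 341.511°
dₓₜ = R·arcsin(sin δ₁₃ · sin(θ₁₃ − θ₁₂)) = 6371.2·arcsin(0.00915·sin(-97.599°)) = -57.811 km
|dₓₜ| = 57.811 km

57.8 km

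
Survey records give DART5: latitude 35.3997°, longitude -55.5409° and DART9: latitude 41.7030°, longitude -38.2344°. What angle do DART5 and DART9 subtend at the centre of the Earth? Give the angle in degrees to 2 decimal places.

14.89°

Δφ = 6.3033°,  Δλ = 17.3065°
a = sin²(Δφ/2) + cos φ₁ cos φ₂ sin²(Δλ/2) = 0.016799
c = 2·arcsin(√a) = 0.259951 rad = 14.8941°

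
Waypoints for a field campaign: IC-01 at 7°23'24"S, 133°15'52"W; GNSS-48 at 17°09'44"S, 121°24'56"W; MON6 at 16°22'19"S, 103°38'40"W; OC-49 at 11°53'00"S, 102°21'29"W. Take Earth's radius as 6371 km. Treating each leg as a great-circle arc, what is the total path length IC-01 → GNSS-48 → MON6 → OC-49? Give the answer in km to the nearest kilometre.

4095 km

IC-01: φ = -7.39000°, λ = -133.26444°
GNSS-48: φ = -17.16222°, λ = -121.41556°
MON6: φ = -16.37194°, λ = -103.64444°
OC-49: φ = -11.88333°, λ = -102.35806°
IC-01→GNSS-48: c = 0.264204 rad, d = 1683.24 km
GNSS-48→MON6: c = 0.297195 rad, d = 1893.43 km
MON6→OC-49: c = 0.081309 rad, d = 518.02 km
Total = 1683.24 + 1893.43 + 518.02 = 4094.69 km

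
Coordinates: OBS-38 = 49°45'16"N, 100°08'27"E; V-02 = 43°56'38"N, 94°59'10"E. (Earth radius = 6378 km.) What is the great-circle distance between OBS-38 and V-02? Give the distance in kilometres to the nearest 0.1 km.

756.1 km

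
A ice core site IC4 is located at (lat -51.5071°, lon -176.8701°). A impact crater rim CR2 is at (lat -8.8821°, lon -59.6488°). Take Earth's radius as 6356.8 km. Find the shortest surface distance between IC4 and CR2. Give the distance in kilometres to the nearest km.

11010 km

Δφ = 42.6250°,  Δλ = 117.2213°
a = sin²(Δφ/2) + cos φ₁ cos φ₂ sin²(Δλ/2) = 0.580225
c = 2·arcsin(√a) = 1.731942 rad = 99.2330°
d = R·c = 6356.8 × 1.731942 = 11009.6 km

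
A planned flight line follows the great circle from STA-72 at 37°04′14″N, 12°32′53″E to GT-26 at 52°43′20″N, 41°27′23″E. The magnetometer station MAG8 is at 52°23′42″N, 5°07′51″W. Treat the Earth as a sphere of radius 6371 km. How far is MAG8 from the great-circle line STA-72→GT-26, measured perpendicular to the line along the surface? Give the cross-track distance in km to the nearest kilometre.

STA-72: φ = +37.07056°, λ = +12.54806°
GT-26: φ = +52.72222°, λ = +41.45639°
MAG8: φ = +52.39500°, λ = -5.13083°
δ₁₃ = central angle STA-72→MAG8 = 0.343888 rad  (haversine)
θ₁₃ = bearing STA-72→MAG8 = 326.658°,  θ₁₂ = bearing STA-72→GT-26 = 42.882°
dₓₜ = R·arcsin(sin δ₁₃ · sin(θ₁₃ − θ₁₂)) = 6371·arcsin(0.33715·sin(283.776°)) = -2125.402 km
|dₓₜ| = 2125.402 km

2125 km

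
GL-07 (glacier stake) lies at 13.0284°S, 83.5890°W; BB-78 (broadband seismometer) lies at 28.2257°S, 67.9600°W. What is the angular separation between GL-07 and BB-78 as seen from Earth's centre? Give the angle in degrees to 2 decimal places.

Δφ = -15.1973°,  Δλ = 15.6290°
a = sin²(Δφ/2) + cos φ₁ cos φ₂ sin²(Δλ/2) = 0.033355
c = 2·arcsin(√a) = 0.367328 rad = 21.0463°

21.05°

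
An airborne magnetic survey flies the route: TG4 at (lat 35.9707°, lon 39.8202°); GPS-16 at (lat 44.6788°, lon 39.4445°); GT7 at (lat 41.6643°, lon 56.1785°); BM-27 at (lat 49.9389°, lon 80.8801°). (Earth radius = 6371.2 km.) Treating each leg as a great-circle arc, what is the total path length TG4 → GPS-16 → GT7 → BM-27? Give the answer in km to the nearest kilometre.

TG4→GPS-16: c = 0.152067 rad, d = 968.85 km
GPS-16→GT7: c = 0.218974 rad, d = 1395.12 km
GT7→BM-27: c = 0.331380 rad, d = 2111.29 km
Total = 968.85 + 1395.12 + 2111.29 = 4475.26 km

4475 km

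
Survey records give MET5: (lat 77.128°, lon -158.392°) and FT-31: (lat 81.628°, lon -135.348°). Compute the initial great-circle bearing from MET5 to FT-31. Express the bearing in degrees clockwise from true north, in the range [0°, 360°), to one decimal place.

32.4°

Δλ = 23.0440°
y = sin Δλ · cos φ₂ = 0.056993
x = cos φ₁ sin φ₂ − sin φ₁ cos φ₂ cos Δλ = 0.089785
θ = atan2(y, x) = 32.4062° → 32.4062° (mod 360°)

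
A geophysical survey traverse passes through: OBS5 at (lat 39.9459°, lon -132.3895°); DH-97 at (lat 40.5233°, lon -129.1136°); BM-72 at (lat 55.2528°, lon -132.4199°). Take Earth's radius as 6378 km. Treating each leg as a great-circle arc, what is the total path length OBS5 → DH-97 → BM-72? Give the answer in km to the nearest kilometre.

OBS5→DH-97: c = 0.044793 rad, d = 285.69 km
DH-97→BM-72: c = 0.259899 rad, d = 1657.64 km
Total = 285.69 + 1657.64 = 1943.33 km

1943 km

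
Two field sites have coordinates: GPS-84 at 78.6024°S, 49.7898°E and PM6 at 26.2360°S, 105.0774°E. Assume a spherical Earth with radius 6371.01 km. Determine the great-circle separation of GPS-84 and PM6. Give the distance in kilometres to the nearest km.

6416 km

Δφ = 52.3664°,  Δλ = 55.2876°
a = sin²(Δφ/2) + cos φ₁ cos φ₂ sin²(Δλ/2) = 0.232854
c = 2·arcsin(√a) = 1.007126 rad = 57.7041°
d = R·c = 6371.01 × 1.007126 = 6416.4 km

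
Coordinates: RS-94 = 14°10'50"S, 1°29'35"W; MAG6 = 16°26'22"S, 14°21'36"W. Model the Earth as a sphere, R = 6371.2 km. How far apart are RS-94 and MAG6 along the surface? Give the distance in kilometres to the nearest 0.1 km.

RS-94: φ = -14.18056°, λ = -1.49306°
MAG6: φ = -16.43944°, λ = -14.36000°
Δφ = -2.2589°,  Δλ = -12.8669°
a = sin²(Δφ/2) + cos φ₁ cos φ₂ sin²(Δλ/2) = 0.012063
c = 2·arcsin(√a) = 0.220111 rad = 12.6115°
d = R·c = 6371.2 × 0.220111 = 1402.4 km

1402.4 km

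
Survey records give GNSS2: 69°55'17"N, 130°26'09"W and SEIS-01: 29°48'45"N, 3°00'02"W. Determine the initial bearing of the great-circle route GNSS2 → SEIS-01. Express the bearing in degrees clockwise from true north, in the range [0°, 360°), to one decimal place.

46.0°

GNSS2: φ = +69.92139°, λ = -130.43583°
SEIS-01: φ = +29.81250°, λ = -3.00056°
Δλ = 127.4353°
y = sin Δλ · cos φ₂ = 0.688955
x = cos φ₁ sin φ₂ − sin φ₁ cos φ₂ cos Δλ = 0.666044
θ = atan2(y, x) = 45.9687° → 45.9687° (mod 360°)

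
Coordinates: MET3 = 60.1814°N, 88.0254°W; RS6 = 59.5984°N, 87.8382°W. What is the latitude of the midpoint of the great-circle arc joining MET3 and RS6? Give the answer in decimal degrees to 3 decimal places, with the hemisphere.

59.890°N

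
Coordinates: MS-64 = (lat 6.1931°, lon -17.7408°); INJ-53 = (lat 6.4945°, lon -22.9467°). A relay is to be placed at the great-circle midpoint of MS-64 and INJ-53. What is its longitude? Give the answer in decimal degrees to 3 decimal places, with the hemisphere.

Bx = cos φ₂ cos Δλ = 0.989484,  By = cos φ₂ sin Δλ = -0.090153
φₘ = atan2(sin φ₁ + sin φ₂, √((cos φ₁ + Bx)² + By²)) = 6.35030°
λₘ = λ₁ + atan2(By, cos φ₁ + Bx) = -20.34299°

20.343°W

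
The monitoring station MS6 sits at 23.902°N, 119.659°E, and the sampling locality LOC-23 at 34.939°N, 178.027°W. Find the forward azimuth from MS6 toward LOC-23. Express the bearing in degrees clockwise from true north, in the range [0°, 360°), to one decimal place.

Δλ = 62.3140°
y = sin Δλ · cos φ₂ = 0.725905
x = cos φ₁ sin φ₂ − sin φ₁ cos φ₂ cos Δλ = 0.369265
θ = atan2(y, x) = 63.0377° → 63.0377° (mod 360°)

63.0°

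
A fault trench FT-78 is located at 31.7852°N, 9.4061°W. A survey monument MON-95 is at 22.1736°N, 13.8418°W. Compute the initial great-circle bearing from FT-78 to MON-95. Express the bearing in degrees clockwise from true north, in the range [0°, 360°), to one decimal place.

203.4°

Δλ = -4.4357°
y = sin Δλ · cos φ₂ = -0.071621
x = cos φ₁ sin φ₂ − sin φ₁ cos φ₂ cos Δλ = -0.165507
θ = atan2(y, x) = -156.6003° → 203.3997° (mod 360°)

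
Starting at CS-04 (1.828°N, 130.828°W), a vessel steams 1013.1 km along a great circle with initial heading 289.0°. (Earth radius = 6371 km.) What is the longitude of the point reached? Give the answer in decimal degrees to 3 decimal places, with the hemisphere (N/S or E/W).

139.469°W

δ = d/R = 1013.1/6371 = 0.159017 rad
φ₂ = arcsin(sin φ₁ cos δ + cos φ₁ sin δ cos θ)
   = arcsin(0.03190·0.98738 + 0.99949·0.15835·0.32557) = 4.76238°
λ₂ = λ₁ + atan2(sin θ sin δ cos φ₁, cos δ − sin φ₁ sin φ₂) = -139.46882°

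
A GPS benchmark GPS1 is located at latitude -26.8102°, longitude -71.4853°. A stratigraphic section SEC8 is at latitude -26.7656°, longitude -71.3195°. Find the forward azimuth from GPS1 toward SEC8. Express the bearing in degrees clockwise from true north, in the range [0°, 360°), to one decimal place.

Δλ = 0.1658°
y = sin Δλ · cos φ₂ = 0.002584
x = cos φ₁ sin φ₂ − sin φ₁ cos φ₂ cos Δλ = 0.000777
θ = atan2(y, x) = 73.2678° → 73.2678° (mod 360°)

73.3°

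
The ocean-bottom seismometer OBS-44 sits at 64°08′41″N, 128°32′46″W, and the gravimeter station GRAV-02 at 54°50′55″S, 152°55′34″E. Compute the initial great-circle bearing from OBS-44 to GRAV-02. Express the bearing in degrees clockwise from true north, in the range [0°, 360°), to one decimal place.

OBS-44: φ = +64.14472°, λ = -128.54611°
GRAV-02: φ = -54.84861°, λ = +152.92611°
Δλ = -78.5278°
y = sin Δλ · cos φ₂ = -0.564236
x = cos φ₁ sin φ₂ − sin φ₁ cos φ₂ cos Δλ = -0.459617
θ = atan2(y, x) = -129.1657° → 230.8343° (mod 360°)

230.8°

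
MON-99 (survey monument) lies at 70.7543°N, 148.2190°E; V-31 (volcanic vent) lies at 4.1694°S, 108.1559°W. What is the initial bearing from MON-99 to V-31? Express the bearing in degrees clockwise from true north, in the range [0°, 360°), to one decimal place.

78.5°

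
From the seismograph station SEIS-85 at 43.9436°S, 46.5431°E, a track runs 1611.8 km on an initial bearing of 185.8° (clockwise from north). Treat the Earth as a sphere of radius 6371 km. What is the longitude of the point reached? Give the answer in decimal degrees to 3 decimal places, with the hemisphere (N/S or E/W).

43.781°E

δ = d/R = 1611.8/6371 = 0.252990 rad
φ₂ = arcsin(sin φ₁ cos δ + cos φ₁ sin δ cos θ)
   = arcsin(-0.69395·0.96817 + 0.72002·0.25030·-0.99488) = -58.33802°
λ₂ = λ₁ + atan2(sin θ sin δ cos φ₁, cos δ − sin φ₁ sin φ₂) = 43.78104°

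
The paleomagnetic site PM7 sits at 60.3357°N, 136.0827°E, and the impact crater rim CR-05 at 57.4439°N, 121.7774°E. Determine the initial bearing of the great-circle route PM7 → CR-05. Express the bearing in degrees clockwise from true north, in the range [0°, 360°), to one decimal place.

254.9°

Δλ = -14.3053°
y = sin Δλ · cos φ₂ = -0.132965
x = cos φ₁ sin φ₂ − sin φ₁ cos φ₂ cos Δλ = -0.035951
θ = atan2(y, x) = -105.1299° → 254.8701° (mod 360°)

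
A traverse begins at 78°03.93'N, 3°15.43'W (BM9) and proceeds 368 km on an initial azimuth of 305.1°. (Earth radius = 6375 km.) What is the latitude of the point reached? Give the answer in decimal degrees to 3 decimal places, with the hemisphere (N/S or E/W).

BM9: φ = +78.06550°, λ = -3.25717°
δ = d/R = 368/6375 = 0.057725 rad
φ₂ = arcsin(sin φ₁ cos δ + cos φ₁ sin δ cos θ)
   = arcsin(0.97838·0.99833 + 0.20679·0.05769·0.57501) = 79.61388°
λ₂ = λ₁ + atan2(sin θ sin δ cos φ₁, cos δ − sin φ₁ sin φ₂) = -18.43548°

79.614°N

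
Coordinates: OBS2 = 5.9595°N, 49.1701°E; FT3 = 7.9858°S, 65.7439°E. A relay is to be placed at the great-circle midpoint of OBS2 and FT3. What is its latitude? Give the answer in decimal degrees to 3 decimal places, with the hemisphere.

1.024°S

Bx = cos φ₂ cos Δλ = 0.949159,  By = cos φ₂ sin Δλ = 0.282484
φₘ = atan2(sin φ₁ + sin φ₂, √((cos φ₁ + Bx)² + By²)) = -1.02384°
λₘ = λ₁ + atan2(By, cos φ₁ + Bx) = 57.43895°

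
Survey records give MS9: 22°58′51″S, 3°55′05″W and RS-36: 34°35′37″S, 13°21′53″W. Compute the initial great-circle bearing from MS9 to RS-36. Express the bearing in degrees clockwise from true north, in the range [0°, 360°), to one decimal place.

213.3°

MS9: φ = -22.98083°, λ = -3.91806°
RS-36: φ = -34.59361°, λ = -13.36472°
Δλ = -9.4467°
y = sin Δλ · cos φ₂ = -0.135111
x = cos φ₁ sin φ₂ − sin φ₁ cos φ₂ cos Δλ = -0.205655
θ = atan2(y, x) = -146.6959° → 213.3041° (mod 360°)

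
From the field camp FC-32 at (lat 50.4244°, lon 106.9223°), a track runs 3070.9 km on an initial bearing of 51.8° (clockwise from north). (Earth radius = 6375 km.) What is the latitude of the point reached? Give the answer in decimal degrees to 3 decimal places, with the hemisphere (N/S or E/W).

δ = d/R = 3070.9/6375 = 0.481710 rad
φ₂ = arcsin(sin φ₁ cos δ + cos φ₁ sin δ cos θ)
   = arcsin(0.77078·0.88620 + 0.63710·0.46330·0.61841) = 59.95174°
λ₂ = λ₁ + atan2(sin θ sin δ cos φ₁, cos δ − sin φ₁ sin φ₂) = 153.56669°

59.952°N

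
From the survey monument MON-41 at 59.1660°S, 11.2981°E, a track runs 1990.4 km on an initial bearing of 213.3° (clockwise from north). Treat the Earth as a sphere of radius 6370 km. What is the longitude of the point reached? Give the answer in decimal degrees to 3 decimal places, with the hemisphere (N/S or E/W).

δ = d/R = 1990.4/6370 = 0.312465 rad
φ₂ = arcsin(sin φ₁ cos δ + cos φ₁ sin δ cos θ)
   = arcsin(-0.85866·0.95158 + 0.51255·0.30740·-0.83581) = -71.58068°
λ₂ = λ₁ + atan2(sin θ sin δ cos φ₁, cos δ − sin φ₁ sin φ₂) = -20.98764°

20.988°W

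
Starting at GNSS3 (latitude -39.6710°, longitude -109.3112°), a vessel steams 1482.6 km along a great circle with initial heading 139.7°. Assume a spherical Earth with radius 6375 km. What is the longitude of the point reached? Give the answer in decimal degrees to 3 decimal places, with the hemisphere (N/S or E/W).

96.136°W

δ = d/R = 1482.6/6375 = 0.232565 rad
φ₂ = arcsin(sin φ₁ cos δ + cos φ₁ sin δ cos θ)
   = arcsin(-0.63838·0.97308 + 0.76972·0.23047·-0.76267) = -49.15576°
λ₂ = λ₁ + atan2(sin θ sin δ cos φ₁, cos δ − sin φ₁ sin φ₂) = -96.13589°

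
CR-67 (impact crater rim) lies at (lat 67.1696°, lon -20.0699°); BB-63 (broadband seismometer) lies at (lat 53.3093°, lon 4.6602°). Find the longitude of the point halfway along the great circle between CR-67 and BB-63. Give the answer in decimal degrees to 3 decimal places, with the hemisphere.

Bx = cos φ₂ cos Δλ = 0.542698,  By = cos φ₂ sin Δλ = 0.249959
φₘ = atan2(sin φ₁ + sin φ₂, √((cos φ₁ + Bx)² + By²)) = 60.78897°
λₘ = λ₁ + atan2(By, cos φ₁ + Bx) = -5.03673°

5.037°W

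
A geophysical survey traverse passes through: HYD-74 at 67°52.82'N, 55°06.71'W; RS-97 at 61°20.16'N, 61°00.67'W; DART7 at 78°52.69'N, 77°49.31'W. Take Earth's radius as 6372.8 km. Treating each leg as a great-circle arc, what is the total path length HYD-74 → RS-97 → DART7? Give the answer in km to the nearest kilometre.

2813 km

HYD-74: φ = +67.88033°, λ = -55.11183°
RS-97: φ = +61.33600°, λ = -61.01117°
DART7: φ = +78.87817°, λ = -77.82183°
HYD-74→RS-97: c = 0.122327 rad, d = 779.56 km
RS-97→DART7: c = 0.319026 rad, d = 2033.09 km
Total = 779.56 + 2033.09 = 2812.65 km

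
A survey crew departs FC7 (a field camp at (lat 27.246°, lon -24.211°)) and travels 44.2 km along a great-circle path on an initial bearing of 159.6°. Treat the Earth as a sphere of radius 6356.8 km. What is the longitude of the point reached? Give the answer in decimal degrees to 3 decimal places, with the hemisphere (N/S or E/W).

24.055°W

δ = d/R = 44.2/6356.8 = 0.006953 rad
φ₂ = arcsin(sin φ₁ cos δ + cos φ₁ sin δ cos θ)
   = arcsin(0.45781·0.99998 + 0.88905·0.00695·-0.93728) = 26.87251°
λ₂ = λ₁ + atan2(sin θ sin δ cos φ₁, cos δ − sin φ₁ sin φ₂) = -24.05532°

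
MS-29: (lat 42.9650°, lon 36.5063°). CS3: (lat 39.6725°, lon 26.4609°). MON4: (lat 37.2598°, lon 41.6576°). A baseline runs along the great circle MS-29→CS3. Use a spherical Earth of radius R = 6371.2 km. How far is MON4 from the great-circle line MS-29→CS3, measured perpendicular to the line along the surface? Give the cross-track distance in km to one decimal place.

740.2 km

δ₁₃ = central angle MS-29→MON4 = 0.120952 rad  (haversine)
θ₁₃ = bearing MS-29→MON4 = 143.682°,  θ₁₂ = bearing MS-29→CS3 = 249.802°
dₓₜ = R·arcsin(sin δ₁₃ · sin(θ₁₃ − θ₁₂)) = 6371.2·arcsin(0.12066·sin(-106.120°)) = -740.171 km
|dₓₜ| = 740.171 km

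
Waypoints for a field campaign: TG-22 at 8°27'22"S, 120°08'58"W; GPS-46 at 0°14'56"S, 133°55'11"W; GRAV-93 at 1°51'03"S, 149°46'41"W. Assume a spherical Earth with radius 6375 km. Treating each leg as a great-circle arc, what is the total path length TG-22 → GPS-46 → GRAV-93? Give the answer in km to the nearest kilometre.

3552 km

TG-22: φ = -8.45611°, λ = -120.14944°
GPS-46: φ = -0.24889°, λ = -133.91972°
GRAV-93: φ = -1.85083°, λ = -149.77806°
TG-22→GPS-46: c = 0.279009 rad, d = 1778.68 km
GPS-46→GRAV-93: c = 0.278133 rad, d = 1773.10 km
Total = 1778.68 + 1773.10 = 3551.78 km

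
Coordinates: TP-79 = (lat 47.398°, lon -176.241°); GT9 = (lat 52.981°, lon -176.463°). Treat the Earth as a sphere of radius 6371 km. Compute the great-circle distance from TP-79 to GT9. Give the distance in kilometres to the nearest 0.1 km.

Δφ = 5.5830°,  Δλ = -0.2220°
a = sin²(Δφ/2) + cos φ₁ cos φ₂ sin²(Δλ/2) = 0.002373
c = 2·arcsin(√a) = 0.097473 rad = 5.5848°
d = R·c = 6371 × 0.097473 = 621.0 km

621.0 km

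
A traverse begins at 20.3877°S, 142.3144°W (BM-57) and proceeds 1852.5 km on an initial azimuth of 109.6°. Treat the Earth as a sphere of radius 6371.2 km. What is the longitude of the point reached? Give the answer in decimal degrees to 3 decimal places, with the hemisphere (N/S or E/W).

124.966°W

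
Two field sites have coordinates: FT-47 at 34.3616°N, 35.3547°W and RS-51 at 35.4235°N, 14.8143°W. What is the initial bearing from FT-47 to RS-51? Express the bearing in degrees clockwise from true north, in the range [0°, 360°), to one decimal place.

Δλ = 20.5404°
y = sin Δλ · cos φ₂ = 0.285919
x = cos φ₁ sin φ₂ − sin φ₁ cos φ₂ cos Δλ = 0.047773
θ = atan2(y, x) = 80.5143° → 80.5143° (mod 360°)

80.5°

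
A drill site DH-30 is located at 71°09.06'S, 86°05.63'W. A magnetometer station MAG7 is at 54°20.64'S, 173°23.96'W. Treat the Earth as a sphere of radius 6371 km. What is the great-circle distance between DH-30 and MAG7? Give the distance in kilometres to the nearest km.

DH-30: φ = -71.15100°, λ = -86.09383°
MAG7: φ = -54.34400°, λ = -173.39933°
Δφ = 16.8070°,  Δλ = -87.3055°
a = sin²(Δφ/2) + cos φ₁ cos φ₂ sin²(Δλ/2) = 0.111094
c = 2·arcsin(√a) = 0.679620 rad = 38.9394°
d = R·c = 6371 × 0.679620 = 4329.9 km

4330 km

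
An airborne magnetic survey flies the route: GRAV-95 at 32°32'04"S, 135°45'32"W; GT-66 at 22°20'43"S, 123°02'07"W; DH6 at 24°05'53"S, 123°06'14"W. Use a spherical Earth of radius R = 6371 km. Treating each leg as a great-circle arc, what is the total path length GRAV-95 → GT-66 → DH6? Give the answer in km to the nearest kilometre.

GRAV-95: φ = -32.53444°, λ = -135.75889°
GT-66: φ = -22.34528°, λ = -123.03528°
DH6: φ = -24.09806°, λ = -123.10389°
GRAV-95→GT-66: c = 0.265043 rad, d = 1688.59 km
GT-66→DH6: c = 0.030612 rad, d = 195.03 km
Total = 1688.59 + 195.03 = 1883.62 km

1884 km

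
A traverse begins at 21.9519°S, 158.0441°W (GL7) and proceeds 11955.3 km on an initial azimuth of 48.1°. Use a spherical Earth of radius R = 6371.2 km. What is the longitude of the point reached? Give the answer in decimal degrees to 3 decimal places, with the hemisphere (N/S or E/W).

δ = d/R = 11955.3/6371.2 = 1.876460 rad
φ₂ = arcsin(sin φ₁ cos δ + cos φ₁ sin δ cos θ)
   = arcsin(-0.37383·-0.30093 + 0.92750·0.95365·0.66783) = 44.68403°
λ₂ = λ₁ + atan2(sin θ sin δ cos φ₁, cos δ − sin φ₁ sin φ₂) = -64.73620°

64.736°W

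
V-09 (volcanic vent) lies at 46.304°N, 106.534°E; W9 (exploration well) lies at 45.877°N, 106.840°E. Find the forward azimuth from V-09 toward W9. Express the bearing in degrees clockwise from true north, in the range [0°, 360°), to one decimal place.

153.5°

Δλ = 0.3060°
y = sin Δλ · cos φ₂ = 0.003718
x = cos φ₁ sin φ₂ − sin φ₁ cos φ₂ cos Δλ = -0.007445
θ = atan2(y, x) = 153.4624° → 153.4624° (mod 360°)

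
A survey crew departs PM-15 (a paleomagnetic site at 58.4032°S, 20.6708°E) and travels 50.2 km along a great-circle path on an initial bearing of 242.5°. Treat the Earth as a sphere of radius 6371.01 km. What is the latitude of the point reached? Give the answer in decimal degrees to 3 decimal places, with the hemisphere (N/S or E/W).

58.609°S

δ = d/R = 50.2/6371.01 = 0.007879 rad
φ₂ = arcsin(sin φ₁ cos δ + cos φ₁ sin δ cos θ)
   = arcsin(-0.85176·0.99997 + 0.52394·0.00788·-0.46175) = -58.60937°
λ₂ = λ₁ + atan2(sin θ sin δ cos φ₁, cos δ − sin φ₁ sin φ₂) = 19.90198°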